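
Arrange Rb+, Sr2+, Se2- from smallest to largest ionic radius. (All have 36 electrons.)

Sr2+ < Rb+ < Se2-

All of these have 36 electrons, so size is governed by nuclear charge alone: the more protons, the stronger the pull on the same electron cloud, and the smaller the ion.
Nuclear charges: Sr2+ (Z=38), Rb+ (Z=37), Se2- (Z=34).
Smallest to largest: Sr2+ < Rb+ < Se2-.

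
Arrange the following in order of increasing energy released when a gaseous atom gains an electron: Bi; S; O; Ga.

O is in period 2, group 16; S is in period 3, group 16; Ga is in period 4, group 13; Bi is in period 6, group 15.
Adding an electron releases more energy for atoms nearer the top right (short of the noble gases).
These span different periods and groups, so the two trends combine.
Bi > Ga: period and group pull opposite ways; the across-period shift dominates (91 vs 29 kJ/mol).
O > Bi: relative to Bi, both the across-period and down-group shifts push O's electron affinity up.
S > O: this pair runs against the simple trend — see the exception note.
Note the exception: S has a higher electron affinity than O, contrary to the simple trend — the compact 2p subshell of O repels the added electron more than S's larger 3p does.
For reference (kJ/mol): O 141, S 200, Ga 29, Bi 91.
So from lowest to highest: Ga < Bi < O < S.

Ga < Bi < O < S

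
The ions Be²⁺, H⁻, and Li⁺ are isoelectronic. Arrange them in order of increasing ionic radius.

Be²⁺ < Li⁺ < H⁻

All of these have 2 electrons, so size is governed by nuclear charge alone: the more protons, the stronger the pull on the same electron cloud, and the smaller the ion.
Nuclear charges: Be²⁺ (Z=4), Li⁺ (Z=3), H⁻ (Z=1).
Smallest to largest: Be²⁺ < Li⁺ < H⁻.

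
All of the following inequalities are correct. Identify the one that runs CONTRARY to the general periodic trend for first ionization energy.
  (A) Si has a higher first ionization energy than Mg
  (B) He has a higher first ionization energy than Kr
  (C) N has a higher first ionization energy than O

(C)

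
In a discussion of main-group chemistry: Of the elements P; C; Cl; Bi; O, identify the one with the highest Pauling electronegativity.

O

C is in period 2, group 14; O is in period 2, group 16; P is in period 3, group 15; Cl is in period 3, group 17; Bi is in period 6, group 15.
Atoms toward the upper right of the periodic table pull bonding electrons most strongly.
Here both period and group differ, so the two effects have to be weighed against each other.
P > Bi: P sits above Bi in group 15, so the down-group effect alone puts P higher.
C > P: period and group pull opposite ways; the down-group shift dominates (2.55 vs 2.19).
Cl > C: the two effects oppose for this pair; the across-period effect wins (3.16 vs 2.55).
O > Cl: period and group pull opposite ways; the down-group shift dominates (3.44 vs 3.16).
Approximate values (Pauling): C 2.55, O 3.44, P 2.19, Cl 3.16, Bi 2.02.
The highest Pauling electronegativity among these belongs to O.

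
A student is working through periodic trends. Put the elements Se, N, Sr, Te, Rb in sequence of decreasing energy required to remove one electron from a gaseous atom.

N, Se, Te, Sr, Rb

N is in period 2, group 15; Se is in period 4, group 16; Rb is in period 5, group 1; Sr is in period 5, group 2; Te is in period 5, group 16.
Removing the outermost electron gets harder across a period and easier down a group.
Here both period and group differ, so the two effects have to be weighed against each other.
Sr > Rb: Sr lies to the right of Rb in period 5, so the across-period effect alone puts Sr higher.
Te > Sr: both are in period 5; the period trend gives Te the larger value.
Se > Te: Se sits above Te in group 16, so the down-group effect alone puts Se higher.
N > Se: period and group pull opposite ways; the down-group shift dominates (1402 vs 941 kJ/mol).
For reference (kJ/mol): N 1402, Se 941, Rb 403, Sr 550, Te 869.
So from highest to lowest: N > Se > Te > Sr > Rb.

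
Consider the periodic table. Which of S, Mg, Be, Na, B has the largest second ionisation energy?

Na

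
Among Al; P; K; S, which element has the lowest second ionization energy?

Al

After 1 electron has been removed, what remains? Al⁺ still has 2 valence electrons; P⁺ still has 4 valence electrons; K⁺ is the bare [Ar] core; S⁺ still has 5 valence electrons.
Breaking into a closed-shell core is much more expensive than removing a leftover valence electron — K has the largest IE_2 here.
Valence configurations: Al⁺ [Ne]3s², P⁺ [Ne]3s²3p², S⁺ [Ne]3s²3p³.
The numbers (kJ/mol): Al 1817, P 1907, K 3052, S 2252.
Overall IE_2 order: Al < P < S < K.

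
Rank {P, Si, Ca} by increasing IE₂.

Consider each +1 ion: P⁺ still has 4 valence electrons; Si⁺ still has 3 valence electrons; Ca⁺ still has 1 valence electron.
All are still removing valence electrons, so compare the +1 ions as you would atoms: IE_2 generally rises across a period (higher Z_eff) and falls down a group (larger shell), subject to the usual subshell exceptions.
Valence configurations: P⁺ [Ne]3s²3p², Si⁺ [Ne]3s²3p¹, Ca⁺ [Ar]4s¹.
Approximate IE_2 values (kJ/mol): P 1907, Si 1577, Ca 1145.
Overall IE_2 order: Ca < Si < P.

Ca < Si < P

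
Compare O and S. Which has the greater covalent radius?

S

O is in period 2, group 16; S is in period 3, group 16.
Atomic radius shrinks across a period as nuclear charge pulls the same shell inward, and grows down a group as new shells are added.
All are in group 16, so atomic radius increases down the group.
So S has the greater covalent radius (S > O).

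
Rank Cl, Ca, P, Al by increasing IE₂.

Ca, Al, P, Cl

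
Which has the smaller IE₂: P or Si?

IE_2 is the cost of taking one more electron from the +1 cation: P⁺ still has 4 valence electrons; Si⁺ still has 3 valence electrons.
All are still removing valence electrons, so compare the +1 ions as you would atoms: IE_2 generally rises across a period (higher Z_eff) and falls down a group (larger shell), subject to the usual subshell exceptions.
Valence configurations: P⁺ [Ne]3s²3p², Si⁺ [Ne]3s²3p¹.
The numbers (kJ/mol): P 1907, Si 1577.
So the second ionization energies run Si < P.

Si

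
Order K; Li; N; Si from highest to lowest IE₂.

Li > K > N > Si

The second ionization energy removes an electron from the +1 ion. For each element: K⁺ is the bare [Ar] core; Li⁺ is the bare [He] core; N⁺ still has 4 valence electrons; Si⁺ still has 3 valence electrons.
Core electrons are held far more tightly than valence electrons, so K and Li top the IE_2 order.
Valence configurations: N⁺ [He]2s²2p², Si⁺ [Ne]3s²3p¹.
The numbers (kJ/mol): K 3052, Li 7298, N 2856, Si 1577.
Overall IE_2 order: Si < N < K < Li.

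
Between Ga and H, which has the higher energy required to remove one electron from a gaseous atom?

H

H is in period 1, group 1; Ga is in period 4, group 13.
IE₁ increases left→right with effective nuclear charge and decreases top→bottom as the valence shell moves farther out.
Neither a single period nor a single group — weigh both effects.
H > Ga: the two effects oppose for this pair; the down-group effect wins (1312 vs 579 kJ/mol).
For reference (kJ/mol): H 1312, Ga 579.
So H has the higher energy required to remove one electron from a gaseous atom (H > Ga).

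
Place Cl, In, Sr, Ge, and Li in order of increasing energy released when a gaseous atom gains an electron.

Li is in period 2, group 1; Cl is in period 3, group 17; Ge is in period 4, group 14; Sr is in period 5, group 2; In is in period 5, group 13.
Electron affinity generally becomes more exothermic across a period toward the halogens and less exothermic down a group.
These span different periods and groups, so the two trends combine.
In > Sr: In lies to the right of Sr in period 5, so the across-period effect alone puts In higher.
Li > In: period and group pull opposite ways; the down-group shift dominates (60 vs 29 kJ/mol).
Ge > Li: period and group pull opposite ways; the across-period shift dominates (119 vs 60 kJ/mol).
Cl > Ge: both effects reinforce here, so Cl is clearly the higher of the two.
Approximate values (kJ/mol): Li 60, Cl 349, Ge 119, Sr 5, In 29.
So from lowest to highest: Sr < In < Li < Ge < Cl.

Sr < In < Li < Ge < Cl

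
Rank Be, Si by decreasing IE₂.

After 1 electron has been removed, what remains? Be⁺ still has 1 valence electron; Si⁺ still has 3 valence electrons.
All are still removing valence electrons, so compare the +1 ions as you would atoms: IE_2 generally rises across a period (higher Z_eff) and falls down a group (larger shell), subject to the usual subshell exceptions.
Valence configurations: Be⁺ [He]2s¹, Si⁺ [Ne]3s²3p¹.
Approximate IE_2 values (kJ/mol): Be 1757, Si 1577.
Hence IE_2: Si < Be.

Be > Si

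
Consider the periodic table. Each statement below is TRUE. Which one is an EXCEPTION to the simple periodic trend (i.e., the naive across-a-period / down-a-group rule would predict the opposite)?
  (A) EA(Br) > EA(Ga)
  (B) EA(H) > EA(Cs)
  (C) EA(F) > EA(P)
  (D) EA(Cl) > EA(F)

The general trend: electron affinity increases across a period and decreases down a group.
(A) Br (period 4, group 17) vs Ga (period 4, group 13): the stated order agrees with the simple trend.
(B) H (period 1, group 1) vs Cs (period 6, group 1): the stated order agrees with the simple trend.
(C) F (period 2, group 17) vs P (period 3, group 15): the stated order agrees with the simple trend.
(D) Cl (period 3, group 17) vs F (period 2, group 17): the stated order contradicts the simple trend.
The exception is (D): F's small 2p subshell makes the incoming electron feel strong e⁻–e⁻ repulsion, so Cl actually releases more energy on gaining an electron.

(D)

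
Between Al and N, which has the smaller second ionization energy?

The second ionization energy removes an electron from the +1 ion. For each element: Al⁺ still has 2 valence electrons; N⁺ still has 4 valence electrons.
All are still removing valence electrons, so compare the +1 ions as you would atoms: IE_2 generally rises across a period (higher Z_eff) and falls down a group (larger shell), subject to the usual subshell exceptions.
Valence configurations: Al⁺ [Ne]3s², N⁺ [He]2s²2p².
Tabulated IE_2 (kJ/mol): Al 1817, N 2856.
Putting it together, IE_2: Al < N.

Al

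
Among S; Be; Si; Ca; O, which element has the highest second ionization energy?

After 1 electron has been removed, what remains? S⁺ still has 5 valence electrons; Be⁺ still has 1 valence electron; Si⁺ still has 3 valence electrons; Ca⁺ still has 1 valence electron; O⁺ still has 5 valence electrons.
All are still removing valence electrons, so compare the +1 ions as you would atoms: IE_2 generally rises across a period (higher Z_eff) and falls down a group (larger shell), subject to the usual subshell exceptions.
Valence configurations: S⁺ [Ne]3s²3p³, Be⁺ [He]2s¹, Si⁺ [Ne]3s²3p¹, Ca⁺ [Ar]4s¹, O⁺ [He]2s²2p³.
Approximate IE_2 values (kJ/mol): S 2252, Be 1757, Si 1577, Ca 1145, O 3388.
Hence IE_2: Ca < Si < Be < S < O.

O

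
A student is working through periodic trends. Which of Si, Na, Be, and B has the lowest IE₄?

Si

After 3 electrons have been removed, what remains? Si³⁺ still has 1 valence electron; Na³⁺ is already 2 electrons into the core; Be³⁺ is already 1 electron into the core; B³⁺ is the bare [He] core.
Breaking into a closed-shell core is much more expensive than removing a leftover valence electron — Na, Be and B have the largest IE_4 here.
The numbers (kJ/mol): Si 4356, Na 9543, Be 21007, B 25026.
Overall IE_4 order: Si < Na < Be < B.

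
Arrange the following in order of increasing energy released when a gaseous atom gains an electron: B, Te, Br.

B is in period 2, group 13; Br is in period 4, group 17; Te is in period 5, group 16.
Atoms with high Z_eff and room in the valence shell (especially the halogens) have the most exothermic electron affinities.
Here both period and group differ, so the two effects have to be weighed against each other.
Te > B: the two effects oppose for this pair; the across-period effect wins (190 vs 27 kJ/mol).
Br > Te: relative to Te, both the across-period and down-group shifts push Br's electron affinity up.
Tabulated electron affinity (kJ/mol): B 27, Br 325, Te 190.
So from lowest to highest: B < Te < Br.

B < Te < Br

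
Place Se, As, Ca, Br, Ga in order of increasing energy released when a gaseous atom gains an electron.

Ca < Ga < As < Se < Br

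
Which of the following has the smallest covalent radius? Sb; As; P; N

N is in period 2, group 15; P is in period 3, group 15; As is in period 4, group 15; Sb is in period 5, group 15.
Atomic radius shrinks across a period as nuclear charge pulls the same shell inward, and grows down a group as new shells are added.
All are in group 15, so atomic radius increases down the group.
The smallest covalent radius among these belongs to N.

N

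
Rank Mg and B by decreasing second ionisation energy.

B > Mg

IE_2 is the cost of taking one more electron from the +1 cation: Mg⁺ still has 1 valence electron; B⁺ still has 2 valence electrons.
All are still removing valence electrons, so compare the +1 ions as you would atoms: IE_2 generally rises across a period (higher Z_eff) and falls down a group (larger shell), subject to the usual subshell exceptions.
Valence configurations: Mg⁺ [Ne]3s¹, B⁺ [He]2s².
The numbers (kJ/mol): Mg 1451, B 2427.
So the second ionization energies run Mg < B.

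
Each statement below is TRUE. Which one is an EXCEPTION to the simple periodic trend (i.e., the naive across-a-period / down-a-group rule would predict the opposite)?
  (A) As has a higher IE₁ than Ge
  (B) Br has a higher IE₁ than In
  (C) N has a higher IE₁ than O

The general trend: IE₁ increases across a period and decreases down a group.
(A) As (period 4, group 15) vs Ge (period 4, group 14): the stated order agrees with the simple trend.
(B) Br (period 4, group 17) vs In (period 5, group 13): the stated order agrees with the simple trend.
(C) N (period 2, group 15) vs O (period 2, group 16): the stated order contradicts the simple trend.
The exception is (C): pairing an electron in O's 2p⁴ costs repulsion energy, so O ionizes more easily than half-filled N (2p³).

(C)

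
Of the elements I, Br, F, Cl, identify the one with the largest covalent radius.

I

Across a period the added protons contract the valence shell; down a group each new principal shell makes the atom larger.
All are in group 17, so atomic radius increases down the group.
The largest covalent radius among these belongs to I.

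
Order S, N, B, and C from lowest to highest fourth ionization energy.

S < C < N < B

IE_4 is the cost of taking one more electron from the +3 cation: S³⁺ still has 3 valence electrons; N³⁺ still has 2 valence electrons; B³⁺ is the bare [He] core; C³⁺ still has 1 valence electron.
Core electrons are held far more tightly than valence electrons, so B tops the IE_4 order.
Valence configurations: S³⁺ [Ne]3s²3p¹, N³⁺ [He]2s², C³⁺ [He]2s¹.
Tabulated IE_4 (kJ/mol): S 4556, N 7475, B 25026, C 6223.
Hence IE_4: S < C < N < B.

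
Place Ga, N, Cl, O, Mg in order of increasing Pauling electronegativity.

Mg < Ga < N < Cl < O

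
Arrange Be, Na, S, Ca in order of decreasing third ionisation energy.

The third ionization energy removes an electron from the +2 ion. For each element: Be²⁺ is the bare [He] core; Na²⁺ is already 1 electron into the core; S²⁺ still has 4 valence electrons; Ca²⁺ is the bare [Ar] core.
Pulling an electron out of a noble-gas core costs far more than removing a remaining valence electron, so Ca, Na and Be sit at the high end of IE_3.
The numbers (kJ/mol): Be 14849, Na 6910, S 3357, Ca 4912.
Putting it together, IE_3: S < Ca < Na < Be.

Be, Na, Ca, S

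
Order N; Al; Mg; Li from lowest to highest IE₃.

Consider each +2 ion: N²⁺ still has 3 valence electrons; Al²⁺ still has 1 valence electron; Mg²⁺ is the bare [Ne] core; Li²⁺ is already 1 electron into the core.
Pulling an electron out of a noble-gas core costs far more than removing a remaining valence electron, so Mg and Li sit at the high end of IE_3.
Valence configurations: N²⁺ [He]2s²2p¹, Al²⁺ [Ne]3s¹.
The numbers (kJ/mol): N 4578, Al 2745, Mg 7733, Li 11815.
Overall IE_3 order: Al < N < Mg < Li.

Al < N < Mg < Li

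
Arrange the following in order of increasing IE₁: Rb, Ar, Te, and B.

B is in period 2, group 13; Ar is in period 3, group 18; Rb is in period 5, group 1; Te is in period 5, group 16.
IE₁ increases left→right with effective nuclear charge and decreases top→bottom as the valence shell moves farther out.
Neither a single period nor a single group — weigh both effects.
B > Rb: both effects reinforce here, so B is clearly the higher of the two.
Te > B: the two effects oppose for this pair; the across-period effect wins (869 vs 801 kJ/mol).
Ar > Te: relative to Te, both the across-period and down-group shifts push Ar's first ionization energy up.
Tabulated first ionization energy (kJ/mol): B 801, Ar 1521, Rb 403, Te 869.
So from lowest to highest: Rb < B < Te < Ar.

Rb, B, Te, Ar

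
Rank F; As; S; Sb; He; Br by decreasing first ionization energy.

He is in period 1, group 18; F is in period 2, group 17; S is in period 3, group 16; As is in period 4, group 15; Br is in period 4, group 17; Sb is in period 5, group 15.
IE₁ increases left→right with effective nuclear charge and decreases top→bottom as the valence shell moves farther out.
Here both period and group differ, so the two effects have to be weighed against each other.
As > Sb: they share group 15; the group trend gives As the larger value.
S > As: relative to As, both the across-period and down-group shifts push S's first ionization energy up.
Br > S: the two effects oppose for this pair; the across-period effect wins (1140 vs 1000 kJ/mol).
F > Br: they share group 17; the group trend gives F the larger value.
He > F: relative to F, both the across-period and down-group shifts push He's first ionization energy up.
Approximate values (kJ/mol): He 2372, F 1681, S 1000, As 947, Br 1140, Sb 831.
So from highest to lowest: He > F > Br > S > As > Sb.

He > F > Br > S > As > Sb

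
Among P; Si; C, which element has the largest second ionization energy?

C

IE_2 is the cost of taking one more electron from the +1 cation: P⁺ still has 4 valence electrons; Si⁺ still has 3 valence electrons; C⁺ still has 3 valence electrons.
All are still removing valence electrons, so compare the +1 ions as you would atoms: IE_2 generally rises across a period (higher Z_eff) and falls down a group (larger shell), subject to the usual subshell exceptions.
Valence configurations: P⁺ [Ne]3s²3p², Si⁺ [Ne]3s²3p¹, C⁺ [He]2s²2p¹.
Approximate IE_2 values (kJ/mol): P 1907, Si 1577, C 2353.
Putting it together, IE_2: Si < P < C.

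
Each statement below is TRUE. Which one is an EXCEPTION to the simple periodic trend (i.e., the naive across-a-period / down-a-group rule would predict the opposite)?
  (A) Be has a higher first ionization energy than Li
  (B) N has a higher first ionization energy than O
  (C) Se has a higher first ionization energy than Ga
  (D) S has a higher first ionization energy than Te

(B)

The general trend: first ionization energy increases across a period and decreases down a group.
(A) Be (period 2, group 2) vs Li (period 2, group 1): the stated order agrees with the simple trend.
(B) N (period 2, group 15) vs O (period 2, group 16): the stated order contradicts the simple trend.
(C) Se (period 4, group 16) vs Ga (period 4, group 13): the stated order agrees with the simple trend.
(D) S (period 3, group 16) vs Te (period 5, group 16): the stated order agrees with the simple trend.
The exception is (B): pairing an electron in O's 2p⁴ costs repulsion energy, so O ionizes more easily than half-filled N (2p³).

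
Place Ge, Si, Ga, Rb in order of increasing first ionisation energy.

Rb < Ga < Ge < Si

Si is in period 3, group 14; Ga is in period 4, group 13; Ge is in period 4, group 14; Rb is in period 5, group 1.
IE₁ increases left→right with effective nuclear charge and decreases top→bottom as the valence shell moves farther out.
Here both period and group differ, so the two effects have to be weighed against each other.
Ga > Rb: relative to Rb, both the across-period and down-group shifts push Ga's first ionization energy up.
Ge > Ga: Ge lies to the right of Ga in period 4, so the across-period effect alone puts Ge higher.
Si > Ge: they share group 14; the group trend gives Si the larger value.
For reference (kJ/mol): Si 786, Ga 579, Ge 762, Rb 403.
So from lowest to highest: Rb < Ga < Ge < Si.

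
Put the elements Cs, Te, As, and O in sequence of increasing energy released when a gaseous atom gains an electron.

Cs, As, O, Te

O is in period 2, group 16; As is in period 4, group 15; Te is in period 5, group 16; Cs is in period 6, group 1.
EA tends to increase across a period and decrease down a group, though the pattern is less regular than for IE or radius.
These span different periods and groups, so the two trends combine.
As > Cs: relative to Cs, both the across-period and down-group shifts push As's electron affinity up.
O > As: relative to As, both the across-period and down-group shifts push O's electron affinity up.
Te > O: this pair runs against the simple trend — see the exception note.
Note the exception: Te has a higher electron affinity than O, contrary to the simple trend — O's compact 2p subshell gives strong electron–electron repulsion on the added electron.
For reference (kJ/mol): O 141, As 78, Te 190, Cs 46.
So from lowest to highest: Cs < As < O < Te.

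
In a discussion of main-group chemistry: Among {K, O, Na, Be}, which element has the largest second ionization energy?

Na

After 1 electron has been removed, what remains? K⁺ is the bare [Ar] core; O⁺ still has 5 valence electrons; Na⁺ is the bare [Ne] core; Be⁺ still has 1 valence electron.
Usually core removal costs more than valence removal, but here the competition is close: a tightly held n=2 valence electron can cost more to remove than an n=3 core electron, so the actual values have to decide it.
Valence configurations: O⁺ [He]2s²2p³, Be⁺ [He]2s¹.
Approximate IE_2 values (kJ/mol): K 3052, O 3388, Na 4562, Be 1757.
Overall IE_2 order: Be < K < O < Na.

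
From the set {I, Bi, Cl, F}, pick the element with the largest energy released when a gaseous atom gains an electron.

Cl

F is in period 2, group 17; Cl is in period 3, group 17; I is in period 5, group 17; Bi is in period 6, group 15.
Adding an electron releases more energy for atoms nearer the top right (short of the noble gases).
These span different periods and groups, so the two trends combine.
I > Bi: relative to Bi, both the across-period and down-group shifts push I's electron affinity up.
F > I: they share group 17; the group trend gives F the larger value.
Cl > F: this pair runs against the simple trend — see the exception note.
Note the exception: Cl has a higher electron affinity than F, contrary to the simple trend — F's small 2p subshell makes the incoming electron feel strong e⁻–e⁻ repulsion, so Cl actually releases more energy on gaining an electron.
For reference (kJ/mol): F 328, Cl 349, I 295, Bi 91.
The largest energy released when a gaseous atom gains an electron among these belongs to Cl.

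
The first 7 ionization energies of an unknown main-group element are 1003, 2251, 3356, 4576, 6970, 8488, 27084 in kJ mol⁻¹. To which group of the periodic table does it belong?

Group 16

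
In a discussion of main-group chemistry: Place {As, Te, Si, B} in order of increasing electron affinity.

B, As, Si, Te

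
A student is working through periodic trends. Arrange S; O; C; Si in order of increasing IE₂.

The second ionization energy removes an electron from the +1 ion. For each element: S⁺ still has 5 valence electrons; O⁺ still has 5 valence electrons; C⁺ still has 3 valence electrons; Si⁺ still has 3 valence electrons.
All are still removing valence electrons, so compare the +1 ions as you would atoms: IE_2 generally rises across a period (higher Z_eff) and falls down a group (larger shell), subject to the usual subshell exceptions.
Valence configurations: S⁺ [Ne]3s²3p³, O⁺ [He]2s²2p³, C⁺ [He]2s²2p¹, Si⁺ [Ne]3s²3p¹.
Tabulated IE_2 (kJ/mol): S 2252, O 3388, C 2353, Si 1577.
Putting it together, IE_2: Si < S < C < O.

Si < S < C < O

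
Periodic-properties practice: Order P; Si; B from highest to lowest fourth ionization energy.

B, P, Si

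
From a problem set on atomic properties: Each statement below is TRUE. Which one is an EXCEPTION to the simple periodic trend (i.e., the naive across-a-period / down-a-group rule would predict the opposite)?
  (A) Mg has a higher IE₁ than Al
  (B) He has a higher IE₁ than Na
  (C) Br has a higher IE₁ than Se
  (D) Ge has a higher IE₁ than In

The general trend: IE₁ increases across a period and decreases down a group.
(A) Mg (period 3, group 2) vs Al (period 3, group 13): the stated order contradicts the simple trend.
(B) He (period 1, group 18) vs Na (period 3, group 1): the stated order agrees with the simple trend.
(C) Br (period 4, group 17) vs Se (period 4, group 16): the stated order agrees with the simple trend.
(D) Ge (period 4, group 14) vs In (period 5, group 13): the stated order agrees with the simple trend.
The exception is (A): Al's single 3p electron is easier to remove than one from Mg's filled 3s².

(A)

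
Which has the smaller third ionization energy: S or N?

The third ionization energy removes an electron from the +2 ion. For each element: S²⁺ still has 4 valence electrons; N²⁺ still has 3 valence electrons.
All are still removing valence electrons, so compare the +2 ions as you would atoms: IE_3 generally rises across a period (higher Z_eff) and falls down a group (larger shell), subject to the usual subshell exceptions.
Valence configurations: S²⁺ [Ne]3s²3p², N²⁺ [He]2s²2p¹.
Tabulated IE_3 (kJ/mol): S 3357, N 4578.
Hence IE_3: S < N.

S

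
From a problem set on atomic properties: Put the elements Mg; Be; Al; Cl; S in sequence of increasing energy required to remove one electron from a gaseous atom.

Al, Mg, Be, S, Cl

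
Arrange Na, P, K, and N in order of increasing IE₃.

P, K, N, Na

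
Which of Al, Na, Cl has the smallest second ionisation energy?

The second ionization energy removes an electron from the +1 ion. For each element: Al⁺ still has 2 valence electrons; Na⁺ is the bare [Ne] core; Cl⁺ still has 6 valence electrons.
Core electrons are held far more tightly than valence electrons, so Na tops the IE_2 order.
Valence configurations: Al⁺ [Ne]3s², Cl⁺ [Ne]3s²3p⁴.
Tabulated IE_2 (kJ/mol): Al 1817, Na 4562, Cl 2298.
Overall IE_2 order: Al < Cl < Na.

Al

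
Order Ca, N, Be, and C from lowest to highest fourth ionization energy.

C < Ca < N < Be

The fourth ionization energy removes an electron from the +3 ion. For each element: Ca³⁺ is already 1 electron into the core; N³⁺ still has 2 valence electrons; Be³⁺ is already 1 electron into the core; C³⁺ still has 1 valence electron.
Usually core removal costs more than valence removal, but here the competition is close: a tightly held n=2 valence electron can cost more to remove than an n=3 core electron, so the actual values have to decide it.
Valence configurations: N³⁺ [He]2s², C³⁺ [He]2s¹.
Approximate IE_4 values (kJ/mol): Ca 6491, N 7475, Be 21007, C 6223.
So the fourth ionization energies run C < Ca < N < Be.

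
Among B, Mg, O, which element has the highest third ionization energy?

IE_3 is the cost of taking one more electron from the +2 cation: B²⁺ still has 1 valence electron; Mg²⁺ is the bare [Ne] core; O²⁺ still has 4 valence electrons.
Core electrons are held far more tightly than valence electrons, so Mg tops the IE_3 order.
Valence configurations: B²⁺ [He]2s¹, O²⁺ [He]2s²2p².
Approximate IE_3 values (kJ/mol): B 3660, Mg 7733, O 5300.
Hence IE_3: B < O < Mg.

Mg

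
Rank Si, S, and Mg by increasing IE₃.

The third ionization energy removes an electron from the +2 ion. For each element: Si²⁺ still has 2 valence electrons; S²⁺ still has 4 valence electrons; Mg²⁺ is the bare [Ne] core.
Core electrons are held far more tightly than valence electrons, so Mg tops the IE_3 order.
Valence configurations: Si²⁺ [Ne]3s², S²⁺ [Ne]3s²3p².
Approximate IE_3 values (kJ/mol): Si 3232, S 3357, Mg 7733.
Overall IE_3 order: Si < S < Mg.

Si, S, Mg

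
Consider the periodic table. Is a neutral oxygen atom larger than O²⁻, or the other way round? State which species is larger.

O²⁻

Forming O²⁻ adds 2 electrons to O. More electron–electron repulsion in the same shell, with unchanged nuclear charge, lets the cloud expand.
An anion is larger than its parent atom: O²⁻ > O.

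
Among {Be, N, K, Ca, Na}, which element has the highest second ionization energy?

After 1 electron has been removed, what remains? Be⁺ still has 1 valence electron; N⁺ still has 4 valence electrons; K⁺ is the bare [Ar] core; Ca⁺ still has 1 valence electron; Na⁺ is the bare [Ne] core.
Core electrons are held far more tightly than valence electrons, so K and Na top the IE_2 order.
Valence configurations: Be⁺ [He]2s¹, N⁺ [He]2s²2p², Ca⁺ [Ar]4s¹.
Approximate IE_2 values (kJ/mol): Be 1757, N 2856, K 3052, Ca 1145, Na 4562.
So the second ionization energies run Ca < Be < N < K < Na.

Na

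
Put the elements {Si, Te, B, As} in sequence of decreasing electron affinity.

Electron affinity generally becomes more exothermic across a period toward the halogens and less exothermic down a group.
These sit on a diagonal, where the across-period and down-group effects partly cancel.
As > B: the two effects oppose for this pair; the across-period effect wins (78 vs 27 kJ/mol).
Si > As: the two effects oppose for this pair; the down-group effect wins (134 vs 78 kJ/mol).
Te > Si: period and group pull opposite ways; the across-period shift dominates (190 vs 134 kJ/mol).
For reference (kJ/mol): B 27, Si 134, As 78, Te 190.
So from highest to lowest: Te > Si > As > B.

Te, Si, As, B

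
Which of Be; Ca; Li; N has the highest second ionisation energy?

Li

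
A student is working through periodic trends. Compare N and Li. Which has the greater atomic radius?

Li

Li is in period 2, group 1; N is in period 2, group 15.
Atomic radius shrinks across a period as nuclear charge pulls the same shell inward, and grows down a group as new shells are added.
All lie in period 2, so atomic radius increases right to left.
So Li has the greater atomic radius (Li > N).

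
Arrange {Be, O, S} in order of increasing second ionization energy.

Be < S < O

The second ionization energy removes an electron from the +1 ion. For each element: Be⁺ still has 1 valence electron; O⁺ still has 5 valence electrons; S⁺ still has 5 valence electrons.
All are still removing valence electrons, so compare the +1 ions as you would atoms: IE_2 generally rises across a period (higher Z_eff) and falls down a group (larger shell), subject to the usual subshell exceptions.
Valence configurations: Be⁺ [He]2s¹, O⁺ [He]2s²2p³, S⁺ [Ne]3s²3p³.
Approximate IE_2 values (kJ/mol): Be 1757, O 3388, S 2252.
Overall IE_2 order: Be < S < O.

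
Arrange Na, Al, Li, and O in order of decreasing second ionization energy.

After 1 electron has been removed, what remains? Na⁺ is the bare [Ne] core; Al⁺ still has 2 valence electrons; Li⁺ is the bare [He] core; O⁺ still has 5 valence electrons.
Breaking into a closed-shell core is much more expensive than removing a leftover valence electron — Na and Li have the largest IE_2 here.
Valence configurations: Al⁺ [Ne]3s², O⁺ [He]2s²2p³.
The numbers (kJ/mol): Na 4562, Al 1817, Li 7298, O 3388.
Putting it together, IE_2: Al < O < Na < Li.

Li > Na > O > Al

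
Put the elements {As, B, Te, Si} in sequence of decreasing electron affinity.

Te > Si > As > B

B is in period 2, group 13; Si is in period 3, group 14; As is in period 4, group 15; Te is in period 5, group 16.
Atoms with high Z_eff and room in the valence shell (especially the halogens) have the most exothermic electron affinities.
A diagonal step moves right (one effect) and down (the opposite effect) at once.
As > B: period and group pull opposite ways; the across-period shift dominates (78 vs 27 kJ/mol).
Si > As: the two effects oppose for this pair; the down-group effect wins (134 vs 78 kJ/mol).
Te > Si: period and group pull opposite ways; the across-period shift dominates (190 vs 134 kJ/mol).
Approximate values (kJ/mol): B 27, Si 134, As 78, Te 190.
So from highest to lowest: Te > Si > As > B.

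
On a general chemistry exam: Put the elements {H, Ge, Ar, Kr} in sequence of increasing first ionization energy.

Ge, H, Kr, Ar

H is in period 1, group 1; Ar is in period 3, group 18; Ge is in period 4, group 14; Kr is in period 4, group 18.
Across a period the outer electron is held more tightly (higher IE₁); down a group it sits in a higher shell, more shielded, and comes off more easily.
Here both period and group differ, so the two effects have to be weighed against each other.
H > Ge: period and group pull opposite ways; the down-group shift dominates (1312 vs 762 kJ/mol).
Kr > H: period and group pull opposite ways; the across-period shift dominates (1351 vs 1312 kJ/mol).
Ar > Kr: they share group 18; the group trend gives Ar the larger value.
For reference (kJ/mol): H 1312, Ar 1521, Ge 762, Kr 1351.
So from lowest to highest: Ge < H < Kr < Ar.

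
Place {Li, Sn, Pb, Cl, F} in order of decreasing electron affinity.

EA tends to increase across a period and decrease down a group, though the pattern is less regular than for IE or radius.
These span different periods and groups, so the two trends combine.
Li > Pb: the two effects oppose for this pair; the down-group effect wins (60 vs 35 kJ/mol).
Sn > Li: period and group pull opposite ways; the across-period shift dominates (107 vs 60 kJ/mol).
F > Sn: both effects reinforce here, so F is clearly the higher of the two.
Cl > F: this pair runs against the simple trend — see the exception note.
Note the exception: Cl has a higher electron affinity than F, contrary to the simple trend — F's small 2p subshell makes the incoming electron feel strong e⁻–e⁻ repulsion, so Cl actually releases more energy on gaining an electron.
Approximate values (kJ/mol): Li 60, F 328, Cl 349, Sn 107, Pb 35.
So from highest to lowest: Cl > F > Sn > Li > Pb.

Cl > F > Sn > Li > Pb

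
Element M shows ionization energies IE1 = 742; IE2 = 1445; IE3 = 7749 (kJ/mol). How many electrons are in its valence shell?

Look for the largest jump between consecutive ionization energies: IE3/IE2 ≈ 5.4, far larger than any earlier ratio.
That jump marks the point where a core electron is being removed. So the atom has 2 valence electrons.

2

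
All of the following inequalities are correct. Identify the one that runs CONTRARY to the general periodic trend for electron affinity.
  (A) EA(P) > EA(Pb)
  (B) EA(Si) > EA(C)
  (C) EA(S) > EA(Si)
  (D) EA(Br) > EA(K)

(B)

The general trend: electron affinity increases across a period and decreases down a group.
(A) P (period 3, group 15) vs Pb (period 6, group 14): the stated order agrees with the simple trend.
(B) Si (period 3, group 14) vs C (period 2, group 14): the stated order contradicts the simple trend.
(C) S (period 3, group 16) vs Si (period 3, group 14): the stated order agrees with the simple trend.
(D) Br (period 4, group 17) vs K (period 4, group 1): the stated order agrees with the simple trend.
The exception is (B): Si's larger, more diffuse 3p orbitals accept an added electron slightly more readily than C's compact 2p.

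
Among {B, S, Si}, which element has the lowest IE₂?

The second ionization energy removes an electron from the +1 ion. For each element: B⁺ still has 2 valence electrons; S⁺ still has 5 valence electrons; Si⁺ still has 3 valence electrons.
All are still removing valence electrons, so compare the +1 ions as you would atoms: IE_2 generally rises across a period (higher Z_eff) and falls down a group (larger shell), subject to the usual subshell exceptions.
Valence configurations: B⁺ [He]2s², S⁺ [Ne]3s²3p³, Si⁺ [Ne]3s²3p¹.
The numbers (kJ/mol): B 2427, S 2252, Si 1577.
Overall IE_2 order: Si < S < B.

Si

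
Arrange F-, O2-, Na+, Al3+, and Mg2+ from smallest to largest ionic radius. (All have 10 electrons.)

All of these have 10 electrons, so size is governed by nuclear charge alone: the more protons, the stronger the pull on the same electron cloud, and the smaller the ion.
Nuclear charges: Al3+ (Z=13), Mg2+ (Z=12), Na+ (Z=11), F- (Z=9), O2- (Z=8).
Smallest to largest: Al3+ < Mg2+ < Na+ < F- < O2-.

Al3+ < Mg2+ < Na+ < F- < O2-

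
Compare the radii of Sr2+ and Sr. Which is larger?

Forming Sr2+ removes 2 electrons from Sr. Fewer electrons for the same nuclear charge means less shielding and a higher Z_eff on the remaining electrons, and for main-group metals the entire outer shell is lost.
A cation is smaller than its parent atom: Sr2+ < Sr.

Sr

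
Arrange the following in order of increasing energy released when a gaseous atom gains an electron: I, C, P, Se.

P, C, Se, I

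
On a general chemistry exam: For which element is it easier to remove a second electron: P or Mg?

Mg

Consider each +1 ion: P⁺ still has 4 valence electrons; Mg⁺ still has 1 valence electron.
All are still removing valence electrons, so compare the +1 ions as you would atoms: IE_2 generally rises across a period (higher Z_eff) and falls down a group (larger shell), subject to the usual subshell exceptions.
Valence configurations: P⁺ [Ne]3s²3p², Mg⁺ [Ne]3s¹.
Tabulated IE_2 (kJ/mol): P 1907, Mg 1451.
Putting it together, IE_2: Mg < P.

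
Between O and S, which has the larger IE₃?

O

The third ionization energy removes an electron from the +2 ion. For each element: O²⁺ still has 4 valence electrons; S²⁺ still has 4 valence electrons.
All are still removing valence electrons, so compare the +2 ions as you would atoms: IE_3 generally rises across a period (higher Z_eff) and falls down a group (larger shell), subject to the usual subshell exceptions.
Valence configurations: O²⁺ [He]2s²2p², S²⁺ [Ne]3s²3p².
Tabulated IE_3 (kJ/mol): O 5300, S 3357.
Putting it together, IE_3: S < O.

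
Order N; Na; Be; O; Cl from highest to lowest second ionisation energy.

Consider each +1 ion: N⁺ still has 4 valence electrons; Na⁺ is the bare [Ne] core; Be⁺ still has 1 valence electron; O⁺ still has 5 valence electrons; Cl⁺ still has 6 valence electrons.
Pulling an electron out of a noble-gas core costs far more than removing a remaining valence electron, so Na sits at the high end of IE_2.
Valence configurations: N⁺ [He]2s²2p², Be⁺ [He]2s¹, O⁺ [He]2s²2p³, Cl⁺ [Ne]3s²3p⁴.
Tabulated IE_2 (kJ/mol): N 2856, Na 4562, Be 1757, O 3388, Cl 2298.
Putting it together, IE_2: Be < Cl < N < O < Na.

Na > O > N > Cl > Be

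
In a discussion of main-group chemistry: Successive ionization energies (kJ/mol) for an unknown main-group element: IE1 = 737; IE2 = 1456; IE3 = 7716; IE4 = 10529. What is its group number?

Group 2

Look for the largest jump between consecutive ionization energies: IE3/IE2 ≈ 5.3, far larger than any earlier ratio.
That jump marks the point where a core electron is being removed. So the atom has 2 valence electrons.
A main-group element with 2 valence electrons is in group 2.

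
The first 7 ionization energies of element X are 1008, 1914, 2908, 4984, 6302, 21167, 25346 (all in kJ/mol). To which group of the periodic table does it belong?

Group 15

Look for the largest jump between consecutive ionization energies: IE6/IE5 ≈ 3.4, far larger than any earlier ratio.
That jump marks the point where a core electron is being removed. So the atom has 5 valence electrons.
A main-group element with 5 valence electrons is in group 15.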